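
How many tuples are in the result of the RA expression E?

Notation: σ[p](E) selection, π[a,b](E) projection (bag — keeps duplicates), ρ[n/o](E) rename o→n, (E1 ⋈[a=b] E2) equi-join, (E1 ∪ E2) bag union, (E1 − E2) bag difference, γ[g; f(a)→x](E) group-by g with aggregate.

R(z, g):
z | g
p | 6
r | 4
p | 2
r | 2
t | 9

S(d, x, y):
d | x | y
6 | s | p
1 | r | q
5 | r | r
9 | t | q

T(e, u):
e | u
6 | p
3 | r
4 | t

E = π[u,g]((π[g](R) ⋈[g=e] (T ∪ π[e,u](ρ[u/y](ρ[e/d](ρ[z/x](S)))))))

Stepwise |·|:
  R → 5
  π[g](R) → 5
  T → 3
  S → 4
  ρ[z/x](S) → 4
  ρ[e/d](ρ[z/x](S)) → 4
  ρ[u/y](ρ[e/d](ρ[z/x](S))) → 4
  π[e,u](ρ[u/y](ρ[e/d](ρ[z/x](S)))) → 4
  (T ∪ π[e,u](ρ[u/y](ρ[e/d](ρ[z/x](S))))) → 7
  (π[g](R) ⋈[g=e] (T ∪ π[e,u](ρ[u/y](ρ[e/d](ρ[z/x](S)))))) → 4
  π[u,g]((π[g](R) ⋈[g=e] (T ∪ π[e,u](ρ[u/y](ρ[e/d](ρ[z/x](S))))))) → 4

|E| = 4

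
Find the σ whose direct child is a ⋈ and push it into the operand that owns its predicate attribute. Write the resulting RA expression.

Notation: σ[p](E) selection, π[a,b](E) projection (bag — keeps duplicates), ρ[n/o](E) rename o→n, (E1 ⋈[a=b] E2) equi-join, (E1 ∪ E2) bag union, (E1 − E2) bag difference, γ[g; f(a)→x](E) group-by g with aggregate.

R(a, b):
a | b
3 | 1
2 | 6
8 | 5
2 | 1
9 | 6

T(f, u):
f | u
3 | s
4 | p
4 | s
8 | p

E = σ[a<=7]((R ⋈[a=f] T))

σ filters on a, owned by the left side.
E' = (σ[a<=7](R) ⋈[a=f] T)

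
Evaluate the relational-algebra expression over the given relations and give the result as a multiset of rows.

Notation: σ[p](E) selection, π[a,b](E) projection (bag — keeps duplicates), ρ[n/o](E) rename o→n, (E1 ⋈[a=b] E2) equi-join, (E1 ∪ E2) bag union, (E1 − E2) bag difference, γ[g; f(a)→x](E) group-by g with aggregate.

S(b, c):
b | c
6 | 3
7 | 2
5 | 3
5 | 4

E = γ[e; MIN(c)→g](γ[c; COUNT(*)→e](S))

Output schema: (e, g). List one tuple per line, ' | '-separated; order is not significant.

Stepwise |·|:
  S → 4
  γ[c; COUNT(*)→e](S) → 3
  γ[e; MIN(c)→g](γ[c; COUNT(*)→e](S)) → 2

== RESULT ==
e | g
1 | 2
2 | 3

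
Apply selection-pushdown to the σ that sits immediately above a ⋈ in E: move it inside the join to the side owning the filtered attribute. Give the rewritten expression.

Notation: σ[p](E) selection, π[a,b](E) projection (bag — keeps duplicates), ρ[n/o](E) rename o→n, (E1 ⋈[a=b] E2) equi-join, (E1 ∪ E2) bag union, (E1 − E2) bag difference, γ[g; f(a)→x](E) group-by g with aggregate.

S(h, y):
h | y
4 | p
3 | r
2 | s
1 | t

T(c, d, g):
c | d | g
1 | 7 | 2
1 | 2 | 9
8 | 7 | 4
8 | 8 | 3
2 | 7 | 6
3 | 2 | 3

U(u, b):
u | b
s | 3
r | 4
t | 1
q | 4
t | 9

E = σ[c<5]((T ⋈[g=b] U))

σ filters on c, owned by the left side.
E' = (σ[c<5](T) ⋈[g=b] U)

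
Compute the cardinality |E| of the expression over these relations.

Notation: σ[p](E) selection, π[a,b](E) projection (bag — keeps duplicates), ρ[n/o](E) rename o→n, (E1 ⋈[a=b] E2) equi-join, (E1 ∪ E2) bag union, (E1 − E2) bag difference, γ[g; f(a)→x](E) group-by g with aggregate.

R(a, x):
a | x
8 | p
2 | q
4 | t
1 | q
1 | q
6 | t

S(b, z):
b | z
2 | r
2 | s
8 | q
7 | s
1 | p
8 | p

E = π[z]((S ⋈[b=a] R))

Row counts bottom-up:
  S → 6
  R → 6
  (S ⋈[b=a] R) → 6
  π[z]((S ⋈[b=a] R)) → 6

|E| = 6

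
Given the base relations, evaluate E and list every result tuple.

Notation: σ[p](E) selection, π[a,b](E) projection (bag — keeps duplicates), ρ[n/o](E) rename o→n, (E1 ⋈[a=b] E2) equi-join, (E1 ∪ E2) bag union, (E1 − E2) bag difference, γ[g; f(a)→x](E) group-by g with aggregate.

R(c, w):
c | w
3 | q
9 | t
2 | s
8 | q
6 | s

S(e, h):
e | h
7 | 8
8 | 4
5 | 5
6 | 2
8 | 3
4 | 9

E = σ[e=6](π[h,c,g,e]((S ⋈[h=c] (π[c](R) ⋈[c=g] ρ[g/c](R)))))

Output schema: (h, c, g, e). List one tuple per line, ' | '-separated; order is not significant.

Subexpression sizes:
  S → 6
  R → 5
  π[c](R) → 5
  R → 5
  ρ[g/c](R) → 5
  (π[c](R) ⋈[c=g] ρ[g/c](R)) → 5
  (S ⋈[h=c] (π[c](R) ⋈[c=g] ρ[g/c](R))) → 4
  π[h,c,g,e]((S ⋈[h=c] (π[c](R) ⋈[c=g] ρ[g/c](R)))) → 4
  σ[e=6](π[h,c,g,e]((S ⋈[h=c] (π[c](R) ⋈[c=g] ρ[g/c](R))))) → 1

== RESULT ==
h | c | g | e
2 | 2 | 2 | 6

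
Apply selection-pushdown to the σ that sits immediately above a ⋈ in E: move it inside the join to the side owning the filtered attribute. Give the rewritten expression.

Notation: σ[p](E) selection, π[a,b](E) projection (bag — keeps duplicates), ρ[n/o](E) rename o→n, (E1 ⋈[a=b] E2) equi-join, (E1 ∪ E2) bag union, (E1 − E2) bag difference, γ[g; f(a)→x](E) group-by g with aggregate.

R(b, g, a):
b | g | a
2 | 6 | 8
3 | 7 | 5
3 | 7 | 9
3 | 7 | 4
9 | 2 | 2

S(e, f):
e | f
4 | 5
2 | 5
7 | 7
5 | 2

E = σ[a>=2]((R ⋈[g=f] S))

σ filters on a, owned by the left side.
E' = (σ[a>=2](R) ⋈[g=f] S)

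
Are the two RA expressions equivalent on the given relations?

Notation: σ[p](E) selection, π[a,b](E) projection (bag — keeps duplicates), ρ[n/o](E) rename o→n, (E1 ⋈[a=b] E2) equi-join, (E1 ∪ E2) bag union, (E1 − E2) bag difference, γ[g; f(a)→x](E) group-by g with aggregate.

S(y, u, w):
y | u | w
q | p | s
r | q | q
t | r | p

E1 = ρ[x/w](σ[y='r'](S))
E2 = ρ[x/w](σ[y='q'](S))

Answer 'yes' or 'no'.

E1 stepwise |·|:
  S → 3
  σ[y='r'](S) → 1
  ρ[x/w](σ[y='r'](S)) → 1
E2 stepwise |·|:
  S → 3
  σ[y='q'](S) → 1
  ρ[x/w](σ[y='q'](S)) → 1

E1 result:
y | u | x
r | q | q
E2 result:
y | u | x
q | p | s
Witness: ('q', 'p', 's') appears 0× in E1 but 1× in E2.

no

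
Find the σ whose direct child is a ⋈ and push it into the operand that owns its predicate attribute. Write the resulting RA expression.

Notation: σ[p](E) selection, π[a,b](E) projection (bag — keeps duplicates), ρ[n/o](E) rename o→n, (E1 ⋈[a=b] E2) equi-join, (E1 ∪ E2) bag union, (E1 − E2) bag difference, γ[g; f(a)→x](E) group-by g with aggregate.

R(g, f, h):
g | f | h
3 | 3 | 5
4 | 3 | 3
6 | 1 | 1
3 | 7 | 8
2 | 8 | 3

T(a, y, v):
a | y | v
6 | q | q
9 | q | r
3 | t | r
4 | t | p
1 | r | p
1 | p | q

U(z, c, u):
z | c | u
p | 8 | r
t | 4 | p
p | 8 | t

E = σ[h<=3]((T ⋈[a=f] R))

σ filters on h, owned by the right side.
E' = (T ⋈[a=f] σ[h<=3](R))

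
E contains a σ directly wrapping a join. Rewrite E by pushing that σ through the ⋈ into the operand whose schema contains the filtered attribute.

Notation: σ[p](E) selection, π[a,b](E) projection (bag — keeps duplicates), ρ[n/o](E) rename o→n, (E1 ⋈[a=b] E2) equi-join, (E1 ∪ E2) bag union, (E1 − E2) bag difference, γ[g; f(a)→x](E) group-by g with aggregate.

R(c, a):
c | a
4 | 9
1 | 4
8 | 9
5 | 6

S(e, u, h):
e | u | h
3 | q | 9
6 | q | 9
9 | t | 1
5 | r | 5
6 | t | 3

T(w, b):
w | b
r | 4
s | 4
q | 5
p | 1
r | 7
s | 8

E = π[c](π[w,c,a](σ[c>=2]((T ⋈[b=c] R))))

σ filters on c, owned by the right side.
E' = π[c](π[w,c,a]((T ⋈[b=c] σ[c>=2](R))))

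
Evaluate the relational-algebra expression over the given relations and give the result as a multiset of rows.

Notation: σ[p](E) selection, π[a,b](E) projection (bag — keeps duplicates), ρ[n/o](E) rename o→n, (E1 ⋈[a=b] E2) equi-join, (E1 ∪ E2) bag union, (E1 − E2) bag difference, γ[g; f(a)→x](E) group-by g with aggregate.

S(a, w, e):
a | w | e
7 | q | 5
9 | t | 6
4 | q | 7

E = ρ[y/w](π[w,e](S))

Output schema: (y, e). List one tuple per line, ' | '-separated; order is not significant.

Stepwise |·|:
  S → 3
  π[w,e](S) → 3
  ρ[y/w](π[w,e](S)) → 3

== RESULT ==
y | e
q | 5
q | 7
t | 6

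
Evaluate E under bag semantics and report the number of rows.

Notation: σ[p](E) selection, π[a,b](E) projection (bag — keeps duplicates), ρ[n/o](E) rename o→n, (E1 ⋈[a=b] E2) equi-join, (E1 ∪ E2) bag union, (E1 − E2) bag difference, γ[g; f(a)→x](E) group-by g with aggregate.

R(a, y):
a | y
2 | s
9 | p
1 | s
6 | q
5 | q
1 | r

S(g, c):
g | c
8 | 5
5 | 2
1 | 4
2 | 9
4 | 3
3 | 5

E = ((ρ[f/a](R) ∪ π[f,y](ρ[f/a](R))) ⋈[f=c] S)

Per-node cardinality:
  R → 6
  ρ[f/a](R) → 6
  R → 6
  ρ[f/a](R) → 6
  π[f,y](ρ[f/a](R)) → 6
  (ρ[f/a](R) ∪ π[f,y](ρ[f/a](R))) → 12
  S → 6
  ((ρ[f/a](R) ∪ π[f,y](ρ[f/a](R))) ⋈[f=c] S) → 8

|E| = 8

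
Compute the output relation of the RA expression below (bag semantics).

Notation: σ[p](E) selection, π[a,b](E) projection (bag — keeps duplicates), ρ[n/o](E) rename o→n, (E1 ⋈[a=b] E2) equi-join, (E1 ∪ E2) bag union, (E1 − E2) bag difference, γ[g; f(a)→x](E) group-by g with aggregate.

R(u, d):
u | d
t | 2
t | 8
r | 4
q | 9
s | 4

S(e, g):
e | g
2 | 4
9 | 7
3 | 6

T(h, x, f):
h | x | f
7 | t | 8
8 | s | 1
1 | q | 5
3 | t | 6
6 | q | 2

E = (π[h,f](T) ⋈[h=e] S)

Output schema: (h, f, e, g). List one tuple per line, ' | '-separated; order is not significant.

Row counts bottom-up:
  T → 5
  π[h,f](T) → 5
  S → 3
  (π[h,f](T) ⋈[h=e] S) → 1

== RESULT ==
h | f | e | g
3 | 6 | 3 | 6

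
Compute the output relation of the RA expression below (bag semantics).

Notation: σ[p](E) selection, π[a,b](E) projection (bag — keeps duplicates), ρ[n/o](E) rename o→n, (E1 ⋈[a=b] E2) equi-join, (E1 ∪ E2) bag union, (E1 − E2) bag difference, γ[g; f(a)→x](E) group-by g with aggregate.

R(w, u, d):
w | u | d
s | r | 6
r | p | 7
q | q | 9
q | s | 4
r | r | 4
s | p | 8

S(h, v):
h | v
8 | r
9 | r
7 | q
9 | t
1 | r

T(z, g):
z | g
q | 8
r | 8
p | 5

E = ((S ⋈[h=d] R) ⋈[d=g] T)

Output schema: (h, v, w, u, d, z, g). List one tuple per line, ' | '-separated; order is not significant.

Stepwise |·|:
  S → 5
  R → 6
  (S ⋈[h=d] R) → 4
  T → 3
  ((S ⋈[h=d] R) ⋈[d=g] T) → 2

== RESULT ==
h | v | w | u | d | z | g
8 | r | s | p | 8 | q | 8
8 | r | s | p | 8 | r | 8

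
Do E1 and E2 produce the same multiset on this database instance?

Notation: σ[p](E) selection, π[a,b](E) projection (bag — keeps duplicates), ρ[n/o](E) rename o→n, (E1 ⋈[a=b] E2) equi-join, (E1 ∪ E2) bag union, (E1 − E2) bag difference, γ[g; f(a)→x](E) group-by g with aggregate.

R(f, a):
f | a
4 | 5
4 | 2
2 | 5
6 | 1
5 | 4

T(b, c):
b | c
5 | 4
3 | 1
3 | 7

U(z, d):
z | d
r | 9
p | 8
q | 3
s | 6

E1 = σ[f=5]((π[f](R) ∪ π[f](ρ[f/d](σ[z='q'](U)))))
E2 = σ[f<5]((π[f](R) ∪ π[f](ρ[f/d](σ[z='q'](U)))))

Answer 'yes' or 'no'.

E1 stepwise |·|:
  R → 5
  π[f](R) → 5
  U → 4
  σ[z='q'](U) → 1
  ρ[f/d](σ[z='q'](U)) → 1
  π[f](ρ[f/d](σ[z='q'](U))) → 1
  (π[f](R) ∪ π[f](ρ[f/d](σ[z='q'](U)))) → 6
  σ[f=5]((π[f](R) ∪ π[f](ρ[f/d](σ[z='q'](U))))) → 1
E2 stepwise |·|:
  R → 5
  π[f](R) → 5
  U → 4
  σ[z='q'](U) → 1
  ρ[f/d](σ[z='q'](U)) → 1
  π[f](ρ[f/d](σ[z='q'](U))) → 1
  (π[f](R) ∪ π[f](ρ[f/d](σ[z='q'](U)))) → 6
  σ[f<5]((π[f](R) ∪ π[f](ρ[f/d](σ[z='q'](U))))) → 4

E1 result:
f
5
E2 result:
f
2
3
4
4
Witness: (2,) appears 0× in E1 but 1× in E2.

no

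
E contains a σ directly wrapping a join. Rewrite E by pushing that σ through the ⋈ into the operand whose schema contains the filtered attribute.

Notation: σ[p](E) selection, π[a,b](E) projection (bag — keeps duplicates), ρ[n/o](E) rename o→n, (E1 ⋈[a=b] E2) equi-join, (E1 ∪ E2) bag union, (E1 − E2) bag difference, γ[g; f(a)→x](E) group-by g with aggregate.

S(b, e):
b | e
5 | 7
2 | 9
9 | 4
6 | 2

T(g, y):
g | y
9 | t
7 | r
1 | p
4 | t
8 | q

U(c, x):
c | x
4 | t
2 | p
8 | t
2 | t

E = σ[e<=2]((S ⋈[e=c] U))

σ filters on e, owned by the left side.
E' = (σ[e<=2](S) ⋈[e=c] U)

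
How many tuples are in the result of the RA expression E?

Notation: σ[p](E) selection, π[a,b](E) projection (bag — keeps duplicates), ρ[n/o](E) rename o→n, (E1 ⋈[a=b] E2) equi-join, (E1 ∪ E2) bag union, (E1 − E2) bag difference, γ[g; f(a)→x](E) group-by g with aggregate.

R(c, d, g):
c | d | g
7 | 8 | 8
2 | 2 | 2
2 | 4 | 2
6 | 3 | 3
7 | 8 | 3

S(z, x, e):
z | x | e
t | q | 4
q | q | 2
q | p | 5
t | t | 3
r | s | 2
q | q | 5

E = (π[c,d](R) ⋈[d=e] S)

Stepwise |·|:
  R → 5
  π[c,d](R) → 5
  S → 6
  (π[c,d](R) ⋈[d=e] S) → 4

|E| = 4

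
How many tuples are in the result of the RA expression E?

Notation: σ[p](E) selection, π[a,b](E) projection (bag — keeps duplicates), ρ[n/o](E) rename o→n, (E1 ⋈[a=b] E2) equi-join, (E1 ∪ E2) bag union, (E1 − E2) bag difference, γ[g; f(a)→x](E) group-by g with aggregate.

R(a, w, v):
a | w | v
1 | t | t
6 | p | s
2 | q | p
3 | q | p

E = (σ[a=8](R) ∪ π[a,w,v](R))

Stepwise |·|:
  R → 4
  σ[a=8](R) → 0
  R → 4
  π[a,w,v](R) → 4
  (σ[a=8](R) ∪ π[a,w,v](R)) → 4

|E| = 4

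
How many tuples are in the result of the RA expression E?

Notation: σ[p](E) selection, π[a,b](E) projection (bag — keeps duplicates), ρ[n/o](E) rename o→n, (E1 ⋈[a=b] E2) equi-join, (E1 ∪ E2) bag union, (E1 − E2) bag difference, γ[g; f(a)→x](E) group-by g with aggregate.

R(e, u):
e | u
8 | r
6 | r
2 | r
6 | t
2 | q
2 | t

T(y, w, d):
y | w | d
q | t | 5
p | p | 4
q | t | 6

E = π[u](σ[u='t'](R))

Subexpression sizes:
  R → 6
  σ[u='t'](R) → 2
  π[u](σ[u='t'](R)) → 2

|E| = 2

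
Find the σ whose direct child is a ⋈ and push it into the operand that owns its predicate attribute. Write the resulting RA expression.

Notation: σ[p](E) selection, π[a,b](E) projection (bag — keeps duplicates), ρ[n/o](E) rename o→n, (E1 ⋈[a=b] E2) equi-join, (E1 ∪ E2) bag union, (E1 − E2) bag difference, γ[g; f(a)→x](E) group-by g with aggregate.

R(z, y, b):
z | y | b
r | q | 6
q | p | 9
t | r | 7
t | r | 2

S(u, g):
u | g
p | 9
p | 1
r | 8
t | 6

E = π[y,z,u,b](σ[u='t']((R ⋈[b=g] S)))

σ filters on u, owned by the right side.
E' = π[y,z,u,b]((R ⋈[b=g] σ[u='t'](S)))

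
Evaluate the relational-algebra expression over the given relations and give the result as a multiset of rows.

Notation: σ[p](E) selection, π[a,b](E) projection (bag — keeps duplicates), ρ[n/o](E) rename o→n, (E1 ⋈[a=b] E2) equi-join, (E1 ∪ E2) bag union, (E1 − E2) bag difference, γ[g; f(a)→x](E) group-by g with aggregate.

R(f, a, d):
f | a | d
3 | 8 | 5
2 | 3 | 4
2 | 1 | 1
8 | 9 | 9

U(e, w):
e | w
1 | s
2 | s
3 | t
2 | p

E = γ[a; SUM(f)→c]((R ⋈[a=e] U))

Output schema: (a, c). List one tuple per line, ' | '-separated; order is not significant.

Stepwise |·|:
  R → 4
  U → 4
  (R ⋈[a=e] U) → 2
  γ[a; SUM(f)→c]((R ⋈[a=e] U)) → 2

== RESULT ==
a | c
1 | 2
3 | 2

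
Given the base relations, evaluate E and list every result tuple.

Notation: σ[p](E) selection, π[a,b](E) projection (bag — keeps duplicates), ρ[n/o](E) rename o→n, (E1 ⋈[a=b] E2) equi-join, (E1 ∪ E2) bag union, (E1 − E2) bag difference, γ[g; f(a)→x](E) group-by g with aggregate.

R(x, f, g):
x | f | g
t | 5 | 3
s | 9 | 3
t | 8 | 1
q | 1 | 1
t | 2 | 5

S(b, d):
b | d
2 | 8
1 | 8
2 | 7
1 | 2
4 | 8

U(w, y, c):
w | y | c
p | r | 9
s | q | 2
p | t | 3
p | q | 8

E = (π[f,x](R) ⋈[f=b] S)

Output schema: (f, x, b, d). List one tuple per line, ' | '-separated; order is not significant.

Stepwise |·|:
  R → 5
  π[f,x](R) → 5
  S → 5
  (π[f,x](R) ⋈[f=b] S) → 4

== RESULT ==
f | x | b | d
1 | q | 1 | 2
1 | q | 1 | 8
2 | t | 2 | 7
2 | t | 2 | 8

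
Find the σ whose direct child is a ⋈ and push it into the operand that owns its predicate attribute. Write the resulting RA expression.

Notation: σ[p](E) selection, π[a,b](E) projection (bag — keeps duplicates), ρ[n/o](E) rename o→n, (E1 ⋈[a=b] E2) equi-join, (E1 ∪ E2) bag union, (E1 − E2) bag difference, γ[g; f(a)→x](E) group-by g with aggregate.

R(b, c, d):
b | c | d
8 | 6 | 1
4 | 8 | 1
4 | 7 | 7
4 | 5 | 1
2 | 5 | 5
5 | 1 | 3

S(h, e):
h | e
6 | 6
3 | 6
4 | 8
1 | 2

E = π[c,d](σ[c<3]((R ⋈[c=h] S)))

σ filters on c, owned by the left side.
E' = π[c,d]((σ[c<3](R) ⋈[c=h] S))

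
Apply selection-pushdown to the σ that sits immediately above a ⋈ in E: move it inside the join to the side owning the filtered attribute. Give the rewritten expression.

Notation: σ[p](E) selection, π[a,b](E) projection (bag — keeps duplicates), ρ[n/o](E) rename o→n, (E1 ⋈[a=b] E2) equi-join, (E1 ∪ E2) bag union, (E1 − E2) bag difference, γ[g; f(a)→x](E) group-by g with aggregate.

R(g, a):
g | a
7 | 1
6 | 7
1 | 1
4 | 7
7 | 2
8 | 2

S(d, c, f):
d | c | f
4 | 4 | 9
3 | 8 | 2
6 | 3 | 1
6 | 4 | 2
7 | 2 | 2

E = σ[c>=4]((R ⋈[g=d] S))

σ filters on c, owned by the right side.
E' = (R ⋈[g=d] σ[c>=4](S))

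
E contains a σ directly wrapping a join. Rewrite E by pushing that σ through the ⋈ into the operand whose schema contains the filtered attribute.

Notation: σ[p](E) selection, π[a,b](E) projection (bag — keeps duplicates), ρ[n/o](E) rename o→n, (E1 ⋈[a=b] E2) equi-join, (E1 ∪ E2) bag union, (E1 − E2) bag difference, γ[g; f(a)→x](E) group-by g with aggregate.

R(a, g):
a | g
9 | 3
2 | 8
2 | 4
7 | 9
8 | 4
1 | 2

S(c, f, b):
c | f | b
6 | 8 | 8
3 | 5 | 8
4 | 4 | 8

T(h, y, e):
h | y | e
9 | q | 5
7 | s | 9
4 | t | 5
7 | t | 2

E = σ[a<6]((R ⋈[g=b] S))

σ filters on a, owned by the left side.
E' = (σ[a<6](R) ⋈[g=b] S)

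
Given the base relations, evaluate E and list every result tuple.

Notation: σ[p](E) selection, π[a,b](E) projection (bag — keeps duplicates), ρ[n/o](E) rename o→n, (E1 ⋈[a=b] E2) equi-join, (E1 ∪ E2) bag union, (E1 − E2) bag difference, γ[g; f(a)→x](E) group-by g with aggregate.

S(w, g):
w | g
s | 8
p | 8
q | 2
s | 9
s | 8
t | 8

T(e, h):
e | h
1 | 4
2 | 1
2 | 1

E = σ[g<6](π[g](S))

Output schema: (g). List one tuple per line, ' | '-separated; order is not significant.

Per-node cardinality:
  S → 6
  π[g](S) → 6
  σ[g<6](π[g](S)) → 1

== RESULT ==
g
2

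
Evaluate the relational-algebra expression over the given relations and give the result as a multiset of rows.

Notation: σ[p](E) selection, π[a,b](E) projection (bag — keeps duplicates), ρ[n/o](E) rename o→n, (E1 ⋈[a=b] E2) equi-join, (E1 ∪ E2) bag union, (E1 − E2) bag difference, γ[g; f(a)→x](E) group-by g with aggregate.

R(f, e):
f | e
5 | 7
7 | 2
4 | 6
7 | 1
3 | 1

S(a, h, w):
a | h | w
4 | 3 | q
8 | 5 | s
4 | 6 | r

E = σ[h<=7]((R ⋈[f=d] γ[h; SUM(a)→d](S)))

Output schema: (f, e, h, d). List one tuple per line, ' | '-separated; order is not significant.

Row counts bottom-up:
  R → 5
  S → 3
  γ[h; SUM(a)→d](S) → 3
  (R ⋈[f=d] γ[h; SUM(a)→d](S)) → 2
  σ[h<=7]((R ⋈[f=d] γ[h; SUM(a)→d](S))) → 2

== RESULT ==
f | e | h | d
4 | 6 | 3 | 4
4 | 6 | 6 | 4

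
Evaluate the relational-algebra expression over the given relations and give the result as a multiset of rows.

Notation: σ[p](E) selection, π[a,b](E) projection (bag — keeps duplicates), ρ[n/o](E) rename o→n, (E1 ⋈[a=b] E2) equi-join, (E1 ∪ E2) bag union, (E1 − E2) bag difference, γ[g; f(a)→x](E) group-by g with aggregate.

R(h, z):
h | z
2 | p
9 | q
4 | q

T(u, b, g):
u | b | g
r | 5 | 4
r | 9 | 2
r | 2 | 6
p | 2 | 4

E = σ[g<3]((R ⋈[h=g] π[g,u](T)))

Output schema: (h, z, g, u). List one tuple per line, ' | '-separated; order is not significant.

Subexpression sizes:
  R → 3
  T → 4
  π[g,u](T) → 4
  (R ⋈[h=g] π[g,u](T)) → 3
  σ[g<3]((R ⋈[h=g] π[g,u](T))) → 1

== RESULT ==
h | z | g | u
2 | p | 2 | r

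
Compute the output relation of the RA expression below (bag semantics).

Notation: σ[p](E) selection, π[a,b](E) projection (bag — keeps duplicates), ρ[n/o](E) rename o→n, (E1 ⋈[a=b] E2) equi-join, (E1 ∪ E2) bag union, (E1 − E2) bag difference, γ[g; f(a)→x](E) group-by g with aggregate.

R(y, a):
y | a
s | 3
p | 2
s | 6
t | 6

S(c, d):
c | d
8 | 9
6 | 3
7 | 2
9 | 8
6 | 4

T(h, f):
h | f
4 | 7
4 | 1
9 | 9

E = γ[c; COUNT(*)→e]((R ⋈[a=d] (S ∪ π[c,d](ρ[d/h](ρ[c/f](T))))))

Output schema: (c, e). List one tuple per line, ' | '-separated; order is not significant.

Row counts bottom-up:
  R → 4
  S → 5
  T → 3
  ρ[c/f](T) → 3
  ρ[d/h](ρ[c/f](T)) → 3
  π[c,d](ρ[d/h](ρ[c/f](T))) → 3
  (S ∪ π[c,d](ρ[d/h](ρ[c/f](T)))) → 8
  (R ⋈[a=d] (S ∪ π[c,d](ρ[d/h](ρ[c/f](T))))) → 2
  γ[c; COUNT(*)→e]((R ⋈[a=d] (S ∪ π[c,d](ρ[d/h](ρ[c/f](T)))))) → 2

== RESULT ==
c | e
6 | 1
7 | 1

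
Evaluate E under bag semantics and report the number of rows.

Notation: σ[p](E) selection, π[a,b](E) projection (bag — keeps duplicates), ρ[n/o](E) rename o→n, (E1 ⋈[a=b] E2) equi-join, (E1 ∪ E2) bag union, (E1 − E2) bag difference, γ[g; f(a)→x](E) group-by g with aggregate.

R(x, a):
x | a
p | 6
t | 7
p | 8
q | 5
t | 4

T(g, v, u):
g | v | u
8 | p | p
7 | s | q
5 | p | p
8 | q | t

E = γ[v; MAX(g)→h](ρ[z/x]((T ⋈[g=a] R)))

Stepwise |·|:
  T → 4
  R → 5
  (T ⋈[g=a] R) → 4
  ρ[z/x]((T ⋈[g=a] R)) → 4
  γ[v; MAX(g)→h](ρ[z/x]((T ⋈[g=a] R))) → 3

|E| = 3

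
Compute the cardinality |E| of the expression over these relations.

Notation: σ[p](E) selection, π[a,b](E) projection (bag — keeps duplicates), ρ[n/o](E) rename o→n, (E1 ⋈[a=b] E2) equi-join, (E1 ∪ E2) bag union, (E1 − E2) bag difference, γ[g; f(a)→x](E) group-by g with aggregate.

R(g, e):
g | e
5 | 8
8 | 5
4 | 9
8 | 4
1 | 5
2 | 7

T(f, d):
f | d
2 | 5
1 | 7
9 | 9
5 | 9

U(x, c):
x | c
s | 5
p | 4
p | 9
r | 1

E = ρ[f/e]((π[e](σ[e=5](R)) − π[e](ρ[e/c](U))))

Row counts bottom-up:
  R → 6
  σ[e=5](R) → 2
  π[e](σ[e=5](R)) → 2
  U → 4
  ρ[e/c](U) → 4
  π[e](ρ[e/c](U)) → 4
  (π[e](σ[e=5](R)) − π[e](ρ[e/c](U))) → 1
  ρ[f/e]((π[e](σ[e=5](R)) − π[e](ρ[e/c](U)))) → 1

|E| = 1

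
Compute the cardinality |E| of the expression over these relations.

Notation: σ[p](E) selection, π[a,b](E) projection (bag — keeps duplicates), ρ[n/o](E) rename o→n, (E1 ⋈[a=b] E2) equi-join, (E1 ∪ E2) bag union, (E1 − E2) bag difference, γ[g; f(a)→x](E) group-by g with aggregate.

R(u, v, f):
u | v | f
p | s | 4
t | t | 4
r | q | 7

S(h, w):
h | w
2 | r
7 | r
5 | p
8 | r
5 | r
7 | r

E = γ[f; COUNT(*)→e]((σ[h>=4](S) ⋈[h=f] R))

Row counts bottom-up:
  S → 6
  σ[h>=4](S) → 5
  R → 3
  (σ[h>=4](S) ⋈[h=f] R) → 2
  γ[f; COUNT(*)→e]((σ[h>=4](S) ⋈[h=f] R)) → 1

|E| = 1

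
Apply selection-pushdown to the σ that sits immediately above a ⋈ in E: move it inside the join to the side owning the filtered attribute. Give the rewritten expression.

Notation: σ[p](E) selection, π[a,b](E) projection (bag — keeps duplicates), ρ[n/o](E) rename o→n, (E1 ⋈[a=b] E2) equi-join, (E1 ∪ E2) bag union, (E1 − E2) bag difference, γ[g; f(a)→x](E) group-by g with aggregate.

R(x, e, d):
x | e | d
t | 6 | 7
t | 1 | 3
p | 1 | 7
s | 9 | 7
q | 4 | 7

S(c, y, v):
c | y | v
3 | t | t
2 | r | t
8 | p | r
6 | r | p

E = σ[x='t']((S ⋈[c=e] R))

σ filters on x, owned by the right side.
E' = (S ⋈[c=e] σ[x='t'](R))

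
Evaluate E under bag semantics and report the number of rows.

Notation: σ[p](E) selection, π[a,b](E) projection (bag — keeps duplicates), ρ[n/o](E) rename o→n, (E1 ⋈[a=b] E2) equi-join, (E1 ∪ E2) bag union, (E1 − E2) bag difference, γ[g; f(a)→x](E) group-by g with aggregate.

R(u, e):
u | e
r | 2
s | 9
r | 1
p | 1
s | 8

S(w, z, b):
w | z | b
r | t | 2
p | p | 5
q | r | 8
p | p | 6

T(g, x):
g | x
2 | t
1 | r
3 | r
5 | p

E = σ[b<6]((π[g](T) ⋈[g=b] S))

Per-node cardinality:
  T → 4
  π[g](T) → 4
  S → 4
  (π[g](T) ⋈[g=b] S) → 2
  σ[b<6]((π[g](T) ⋈[g=b] S)) → 2

|E| = 2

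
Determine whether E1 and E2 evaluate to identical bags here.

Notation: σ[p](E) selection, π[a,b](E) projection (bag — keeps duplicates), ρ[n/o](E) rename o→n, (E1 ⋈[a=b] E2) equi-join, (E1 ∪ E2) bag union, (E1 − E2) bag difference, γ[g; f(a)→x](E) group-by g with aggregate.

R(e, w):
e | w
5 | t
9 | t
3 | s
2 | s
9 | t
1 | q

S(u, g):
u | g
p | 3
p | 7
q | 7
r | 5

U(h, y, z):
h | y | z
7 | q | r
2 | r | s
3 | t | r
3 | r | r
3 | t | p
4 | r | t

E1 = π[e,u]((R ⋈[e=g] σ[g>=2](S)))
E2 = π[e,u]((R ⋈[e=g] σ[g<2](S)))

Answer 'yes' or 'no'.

E1 per-node cardinality:
  R → 6
  S → 4
  σ[g>=2](S) → 4
  (R ⋈[e=g] σ[g>=2](S)) → 2
  π[e,u]((R ⋈[e=g] σ[g>=2](S))) → 2
E2 per-node cardinality:
  R → 6
  S → 4
  σ[g<2](S) → 0
  (R ⋈[e=g] σ[g<2](S)) → 0
  π[e,u]((R ⋈[e=g] σ[g<2](S))) → 0

E1 result:
e | u
3 | p
5 | r
E2 result:
e | u
(0 rows)
Witness: (3, 'p') appears 1× in E1 but 0× in E2.

no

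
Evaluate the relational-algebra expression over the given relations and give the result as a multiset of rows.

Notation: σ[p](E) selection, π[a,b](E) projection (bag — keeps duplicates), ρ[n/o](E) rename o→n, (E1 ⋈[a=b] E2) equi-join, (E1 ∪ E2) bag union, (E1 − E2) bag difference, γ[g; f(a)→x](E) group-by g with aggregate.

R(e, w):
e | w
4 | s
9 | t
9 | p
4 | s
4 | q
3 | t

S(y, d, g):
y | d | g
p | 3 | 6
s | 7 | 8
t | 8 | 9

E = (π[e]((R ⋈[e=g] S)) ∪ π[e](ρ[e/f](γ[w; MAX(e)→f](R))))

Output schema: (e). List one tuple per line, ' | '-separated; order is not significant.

Stepwise |·|:
  R → 6
  S → 3
  (R ⋈[e=g] S) → 2
  π[e]((R ⋈[e=g] S)) → 2
  R → 6
  γ[w; MAX(e)→f](R) → 4
  ρ[e/f](γ[w; MAX(e)→f](R)) → 4
  π[e](ρ[e/f](γ[w; MAX(e)→f](R))) → 4
  (π[e]((R ⋈[e=g] S)) ∪ π[e](ρ[e/f](γ[w; MAX(e)→f](R)))) → 6

== RESULT ==
e
4
4
9
9
9
9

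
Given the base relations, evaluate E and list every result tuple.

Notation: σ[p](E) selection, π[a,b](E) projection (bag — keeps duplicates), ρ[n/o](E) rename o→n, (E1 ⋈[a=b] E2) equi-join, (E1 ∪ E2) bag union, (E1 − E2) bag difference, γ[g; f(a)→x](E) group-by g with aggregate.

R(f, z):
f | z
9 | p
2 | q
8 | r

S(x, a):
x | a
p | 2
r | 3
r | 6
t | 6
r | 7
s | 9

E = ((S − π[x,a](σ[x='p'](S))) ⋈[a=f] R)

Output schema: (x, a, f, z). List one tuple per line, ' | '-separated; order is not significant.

Per-node cardinality:
  S → 6
  S → 6
  σ[x='p'](S) → 1
  π[x,a](σ[x='p'](S)) → 1
  (S − π[x,a](σ[x='p'](S))) → 5
  R → 3
  ((S − π[x,a](σ[x='p'](S))) ⋈[a=f] R) → 1

== RESULT ==
x | a | f | z
s | 9 | 9 | p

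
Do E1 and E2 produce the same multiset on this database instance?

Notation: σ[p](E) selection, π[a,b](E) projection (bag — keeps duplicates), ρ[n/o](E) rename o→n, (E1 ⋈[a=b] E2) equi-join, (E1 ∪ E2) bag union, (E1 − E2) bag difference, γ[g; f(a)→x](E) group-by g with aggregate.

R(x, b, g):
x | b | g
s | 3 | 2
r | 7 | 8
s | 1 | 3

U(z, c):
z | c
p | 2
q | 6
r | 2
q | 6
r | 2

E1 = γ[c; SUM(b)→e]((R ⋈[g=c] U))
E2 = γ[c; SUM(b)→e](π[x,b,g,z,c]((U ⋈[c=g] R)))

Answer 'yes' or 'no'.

E1 row counts bottom-up:
  R → 3
  U → 5
  (R ⋈[g=c] U) → 3
  γ[c; SUM(b)→e]((R ⋈[g=c] U)) → 1
E2 row counts bottom-up:
  U → 5
  R → 3
  (U ⋈[c=g] R) → 3
  π[x,b,g,z,c]((U ⋈[c=g] R)) → 3
  γ[c; SUM(b)→e](π[x,b,g,z,c]((U ⋈[c=g] R))) → 1

E1 and E2 produce the same multiset:
c | e
2 | 9

yes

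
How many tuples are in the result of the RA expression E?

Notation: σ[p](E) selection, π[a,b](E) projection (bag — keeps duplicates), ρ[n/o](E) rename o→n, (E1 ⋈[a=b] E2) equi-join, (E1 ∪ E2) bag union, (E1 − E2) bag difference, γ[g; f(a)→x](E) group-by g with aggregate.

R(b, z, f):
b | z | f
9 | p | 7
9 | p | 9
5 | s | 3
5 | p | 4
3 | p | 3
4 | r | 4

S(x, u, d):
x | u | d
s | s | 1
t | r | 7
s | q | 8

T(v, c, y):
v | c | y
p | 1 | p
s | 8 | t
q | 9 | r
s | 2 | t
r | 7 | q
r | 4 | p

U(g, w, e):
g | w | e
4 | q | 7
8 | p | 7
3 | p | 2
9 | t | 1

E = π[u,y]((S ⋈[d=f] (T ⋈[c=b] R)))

Subexpression sizes:
  S → 3
  T → 6
  R → 6
  (T ⋈[c=b] R) → 3
  (S ⋈[d=f] (T ⋈[c=b] R)) → 1
  π[u,y]((S ⋈[d=f] (T ⋈[c=b] R))) → 1

|E| = 1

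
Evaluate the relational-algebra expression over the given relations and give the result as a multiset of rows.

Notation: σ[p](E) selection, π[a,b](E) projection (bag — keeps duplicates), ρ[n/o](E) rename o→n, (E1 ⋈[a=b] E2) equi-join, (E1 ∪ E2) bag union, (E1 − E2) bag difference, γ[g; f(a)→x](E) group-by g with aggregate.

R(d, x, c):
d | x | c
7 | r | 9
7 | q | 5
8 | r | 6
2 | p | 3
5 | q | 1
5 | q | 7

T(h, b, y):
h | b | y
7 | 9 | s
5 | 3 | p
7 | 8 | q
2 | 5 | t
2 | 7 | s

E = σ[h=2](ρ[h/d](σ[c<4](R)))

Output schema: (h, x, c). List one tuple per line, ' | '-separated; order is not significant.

Subexpression sizes:
  R → 6
  σ[c<4](R) → 2
  ρ[h/d](σ[c<4](R)) → 2
  σ[h=2](ρ[h/d](σ[c<4](R))) → 1

== RESULT ==
h | x | c
2 | p | 3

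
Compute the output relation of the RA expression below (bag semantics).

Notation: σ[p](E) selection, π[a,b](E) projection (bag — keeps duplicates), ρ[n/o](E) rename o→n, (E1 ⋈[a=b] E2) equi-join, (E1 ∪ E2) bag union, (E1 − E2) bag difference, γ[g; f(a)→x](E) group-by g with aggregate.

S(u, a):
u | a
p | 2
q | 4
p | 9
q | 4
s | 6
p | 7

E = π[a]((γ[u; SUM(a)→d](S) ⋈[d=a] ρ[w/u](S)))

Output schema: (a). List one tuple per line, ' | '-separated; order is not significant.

Row counts bottom-up:
  S → 6
  γ[u; SUM(a)→d](S) → 3
  S → 6
  ρ[w/u](S) → 6
  (γ[u; SUM(a)→d](S) ⋈[d=a] ρ[w/u](S)) → 1
  π[a]((γ[u; SUM(a)→d](S) ⋈[d=a] ρ[w/u](S))) → 1

== RESULT ==
a
6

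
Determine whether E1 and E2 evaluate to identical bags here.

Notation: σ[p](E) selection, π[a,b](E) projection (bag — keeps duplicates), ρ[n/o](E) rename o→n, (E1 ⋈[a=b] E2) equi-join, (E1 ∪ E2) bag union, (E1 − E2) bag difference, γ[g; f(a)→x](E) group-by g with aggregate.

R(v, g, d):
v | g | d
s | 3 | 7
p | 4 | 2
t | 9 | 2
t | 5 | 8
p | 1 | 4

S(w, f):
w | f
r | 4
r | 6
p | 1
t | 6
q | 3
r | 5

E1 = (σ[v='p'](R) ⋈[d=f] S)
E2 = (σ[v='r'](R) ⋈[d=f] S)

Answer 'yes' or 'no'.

E1 row counts bottom-up:
  R → 5
  σ[v='p'](R) → 2
  S → 6
  (σ[v='p'](R) ⋈[d=f] S) → 1
E2 row counts bottom-up:
  R → 5
  σ[v='r'](R) → 0
  S → 6
  (σ[v='r'](R) ⋈[d=f] S) → 0

E1 result:
v | g | d | w | f
p | 1 | 4 | r | 4
E2 result:
v | g | d | w | f
(0 rows)
Witness: ('p', 1, 4, 'r', 4) appears 1× in E1 but 0× in E2.

no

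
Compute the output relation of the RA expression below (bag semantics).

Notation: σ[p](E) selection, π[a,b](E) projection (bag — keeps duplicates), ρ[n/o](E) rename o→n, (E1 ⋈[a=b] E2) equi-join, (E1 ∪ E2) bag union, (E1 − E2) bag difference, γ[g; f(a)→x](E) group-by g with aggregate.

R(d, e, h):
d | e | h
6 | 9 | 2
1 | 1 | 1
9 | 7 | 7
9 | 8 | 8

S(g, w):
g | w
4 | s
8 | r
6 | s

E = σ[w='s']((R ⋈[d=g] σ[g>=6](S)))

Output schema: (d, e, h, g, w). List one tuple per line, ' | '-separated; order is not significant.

Row counts bottom-up:
  R → 4
  S → 3
  σ[g>=6](S) → 2
  (R ⋈[d=g] σ[g>=6](S)) → 1
  σ[w='s']((R ⋈[d=g] σ[g>=6](S))) → 1

== RESULT ==
d | e | h | g | w
6 | 9 | 2 | 6 | s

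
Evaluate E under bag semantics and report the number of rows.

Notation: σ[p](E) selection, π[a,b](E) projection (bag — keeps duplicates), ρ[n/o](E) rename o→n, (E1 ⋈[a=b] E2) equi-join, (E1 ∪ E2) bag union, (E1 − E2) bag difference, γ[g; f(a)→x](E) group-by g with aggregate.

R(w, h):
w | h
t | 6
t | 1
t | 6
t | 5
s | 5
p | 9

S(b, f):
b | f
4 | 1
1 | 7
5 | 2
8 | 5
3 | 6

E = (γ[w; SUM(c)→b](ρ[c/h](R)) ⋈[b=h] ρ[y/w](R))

Subexpression sizes:
  R → 6
  ρ[c/h](R) → 6
  γ[w; SUM(c)→b](ρ[c/h](R)) → 3
  R → 6
  ρ[y/w](R) → 6
  (γ[w; SUM(c)→b](ρ[c/h](R)) ⋈[b=h] ρ[y/w](R)) → 3

|E| = 3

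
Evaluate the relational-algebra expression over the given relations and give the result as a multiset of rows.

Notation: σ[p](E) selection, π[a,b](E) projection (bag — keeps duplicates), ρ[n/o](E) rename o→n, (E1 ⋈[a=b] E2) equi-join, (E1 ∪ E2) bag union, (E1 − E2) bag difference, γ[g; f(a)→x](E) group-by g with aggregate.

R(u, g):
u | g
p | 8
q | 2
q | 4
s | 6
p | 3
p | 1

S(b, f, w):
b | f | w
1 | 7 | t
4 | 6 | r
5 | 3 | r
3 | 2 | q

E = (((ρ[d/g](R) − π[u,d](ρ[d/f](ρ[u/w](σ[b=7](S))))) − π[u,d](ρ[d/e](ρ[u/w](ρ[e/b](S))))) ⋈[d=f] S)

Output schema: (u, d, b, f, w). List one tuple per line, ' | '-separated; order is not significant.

Stepwise |·|:
  R → 6
  ρ[d/g](R) → 6
  S → 4
  σ[b=7](S) → 0
  ρ[u/w](σ[b=7](S)) → 0
  ρ[d/f](ρ[u/w](σ[b=7](S))) → 0
  π[u,d](ρ[d/f](ρ[u/w](σ[b=7](S)))) → 0
  (ρ[d/g](R) − π[u,d](ρ[d/f](ρ[u/w](σ[b=7](S))))) → 6
  S → 4
  ρ[e/b](S) → 4
  ρ[u/w](ρ[e/b](S)) → 4
  ρ[d/e](ρ[u/w](ρ[e/b](S))) → 4
  π[u,d](ρ[d/e](ρ[u/w](ρ[e/b](S)))) → 4
  ((ρ[d/g](R) − π[u,d](ρ[d/f](ρ[u/w](σ[b=7](S))))) − π[u,d](ρ[d/e](ρ[u/w](ρ[e/b](S))))) → 6
  S → 4
  (((ρ[d/g](R) − π[u,d](ρ[d/f](ρ[u/w](σ[b=7](S))))) − π[u,d](ρ[d/e](ρ[u/w](ρ[e/b](S))))) ⋈[d=f] S) → 3

== RESULT ==
u | d | b | f | w
p | 3 | 5 | 3 | r
q | 2 | 3 | 2 | q
s | 6 | 4 | 6 | r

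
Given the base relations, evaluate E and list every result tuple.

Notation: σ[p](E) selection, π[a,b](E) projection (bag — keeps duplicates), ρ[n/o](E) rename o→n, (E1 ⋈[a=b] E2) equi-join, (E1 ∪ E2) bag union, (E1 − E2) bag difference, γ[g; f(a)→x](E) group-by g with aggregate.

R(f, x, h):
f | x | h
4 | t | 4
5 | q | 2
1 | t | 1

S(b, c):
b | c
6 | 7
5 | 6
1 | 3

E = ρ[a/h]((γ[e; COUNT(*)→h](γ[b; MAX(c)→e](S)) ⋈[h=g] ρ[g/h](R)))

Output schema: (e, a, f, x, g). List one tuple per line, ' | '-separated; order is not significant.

Subexpression sizes:
  S → 3
  γ[b; MAX(c)→e](S) → 3
  γ[e; COUNT(*)→h](γ[b; MAX(c)→e](S)) → 3
  R → 3
  ρ[g/h](R) → 3
  (γ[e; COUNT(*)→h](γ[b; MAX(c)→e](S)) ⋈[h=g] ρ[g/h](R)) → 3
  ρ[a/h]((γ[e; COUNT(*)→h](γ[b; MAX(c)→e](S)) ⋈[h=g] ρ[g/h](R))) → 3

== RESULT ==
e | a | f | x | g
3 | 1 | 1 | t | 1
6 | 1 | 1 | t | 1
7 | 1 | 1 | t | 1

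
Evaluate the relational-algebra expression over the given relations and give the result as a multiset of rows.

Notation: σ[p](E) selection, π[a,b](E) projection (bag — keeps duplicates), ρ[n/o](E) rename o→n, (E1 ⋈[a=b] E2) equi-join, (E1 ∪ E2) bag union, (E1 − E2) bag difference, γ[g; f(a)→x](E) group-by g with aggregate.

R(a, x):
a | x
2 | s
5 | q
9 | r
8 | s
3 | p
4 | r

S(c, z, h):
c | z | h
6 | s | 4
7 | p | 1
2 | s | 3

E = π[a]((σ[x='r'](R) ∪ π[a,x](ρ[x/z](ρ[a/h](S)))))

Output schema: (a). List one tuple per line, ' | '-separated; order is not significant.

Row counts bottom-up:
  R → 6
  σ[x='r'](R) → 2
  S → 3
  ρ[a/h](S) → 3
  ρ[x/z](ρ[a/h](S)) → 3
  π[a,x](ρ[x/z](ρ[a/h](S))) → 3
  (σ[x='r'](R) ∪ π[a,x](ρ[x/z](ρ[a/h](S)))) → 5
  π[a]((σ[x='r'](R) ∪ π[a,x](ρ[x/z](ρ[a/h](S))))) → 5

== RESULT ==
a
1
3
4
4
9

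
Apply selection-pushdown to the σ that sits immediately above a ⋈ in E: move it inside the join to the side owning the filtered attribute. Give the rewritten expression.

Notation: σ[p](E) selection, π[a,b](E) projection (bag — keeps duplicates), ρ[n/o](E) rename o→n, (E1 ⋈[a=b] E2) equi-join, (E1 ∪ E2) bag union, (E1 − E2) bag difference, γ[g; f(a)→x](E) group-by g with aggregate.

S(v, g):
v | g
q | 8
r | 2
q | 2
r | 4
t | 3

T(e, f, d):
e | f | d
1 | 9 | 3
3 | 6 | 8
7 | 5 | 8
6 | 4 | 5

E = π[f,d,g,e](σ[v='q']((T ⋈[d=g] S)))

σ filters on v, owned by the right side.
E' = π[f,d,g,e]((T ⋈[d=g] σ[v='q'](S)))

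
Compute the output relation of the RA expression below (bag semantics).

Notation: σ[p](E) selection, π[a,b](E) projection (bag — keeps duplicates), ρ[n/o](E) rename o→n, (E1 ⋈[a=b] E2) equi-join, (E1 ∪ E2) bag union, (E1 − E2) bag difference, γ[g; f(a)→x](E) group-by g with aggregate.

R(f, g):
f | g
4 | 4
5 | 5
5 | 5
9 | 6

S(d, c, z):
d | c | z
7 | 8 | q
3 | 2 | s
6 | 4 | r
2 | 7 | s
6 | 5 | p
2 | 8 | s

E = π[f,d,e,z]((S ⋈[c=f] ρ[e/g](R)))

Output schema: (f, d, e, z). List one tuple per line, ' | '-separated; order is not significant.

Per-node cardinality:
  S → 6
  R → 4
  ρ[e/g](R) → 4
  (S ⋈[c=f] ρ[e/g](R)) → 3
  π[f,d,e,z]((S ⋈[c=f] ρ[e/g](R))) → 3

== RESULT ==
f | d | e | z
4 | 6 | 4 | r
5 | 6 | 5 | p
5 | 6 | 5 | p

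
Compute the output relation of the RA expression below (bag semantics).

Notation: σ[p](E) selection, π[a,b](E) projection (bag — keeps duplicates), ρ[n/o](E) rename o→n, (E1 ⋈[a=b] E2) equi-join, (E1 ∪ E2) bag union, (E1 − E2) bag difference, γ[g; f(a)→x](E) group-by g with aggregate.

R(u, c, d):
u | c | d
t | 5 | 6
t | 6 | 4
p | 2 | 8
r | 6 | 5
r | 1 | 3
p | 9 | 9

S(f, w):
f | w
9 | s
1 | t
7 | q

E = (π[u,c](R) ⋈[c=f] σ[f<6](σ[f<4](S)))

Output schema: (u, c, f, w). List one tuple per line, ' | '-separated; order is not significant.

Subexpression sizes:
  R → 6
  π[u,c](R) → 6
  S → 3
  σ[f<4](S) → 1
  σ[f<6](σ[f<4](S)) → 1
  (π[u,c](R) ⋈[c=f] σ[f<6](σ[f<4](S))) → 1

== RESULT ==
u | c | f | w
r | 1 | 1 | t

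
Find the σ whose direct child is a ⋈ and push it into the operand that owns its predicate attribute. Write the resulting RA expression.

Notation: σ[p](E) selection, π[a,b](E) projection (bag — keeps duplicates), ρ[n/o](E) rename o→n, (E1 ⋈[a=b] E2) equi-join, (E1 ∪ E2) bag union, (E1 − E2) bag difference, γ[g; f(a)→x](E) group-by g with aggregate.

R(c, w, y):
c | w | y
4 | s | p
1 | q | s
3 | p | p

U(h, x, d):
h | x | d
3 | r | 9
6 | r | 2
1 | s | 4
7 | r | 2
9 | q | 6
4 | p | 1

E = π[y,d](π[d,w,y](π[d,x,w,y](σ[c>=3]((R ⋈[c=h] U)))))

σ filters on c, owned by the left side.
E' = π[y,d](π[d,w,y](π[d,x,w,y]((σ[c>=3](R) ⋈[c=h] U))))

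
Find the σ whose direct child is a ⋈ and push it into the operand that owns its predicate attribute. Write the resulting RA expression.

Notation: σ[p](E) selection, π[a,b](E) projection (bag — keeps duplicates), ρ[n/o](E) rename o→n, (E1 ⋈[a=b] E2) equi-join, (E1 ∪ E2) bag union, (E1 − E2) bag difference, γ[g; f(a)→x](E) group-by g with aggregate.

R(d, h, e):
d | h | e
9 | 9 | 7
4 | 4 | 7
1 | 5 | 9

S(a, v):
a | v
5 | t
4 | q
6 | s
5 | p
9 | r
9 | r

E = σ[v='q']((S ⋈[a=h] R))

σ filters on v, owned by the left side.
E' = (σ[v='q'](S) ⋈[a=h] R)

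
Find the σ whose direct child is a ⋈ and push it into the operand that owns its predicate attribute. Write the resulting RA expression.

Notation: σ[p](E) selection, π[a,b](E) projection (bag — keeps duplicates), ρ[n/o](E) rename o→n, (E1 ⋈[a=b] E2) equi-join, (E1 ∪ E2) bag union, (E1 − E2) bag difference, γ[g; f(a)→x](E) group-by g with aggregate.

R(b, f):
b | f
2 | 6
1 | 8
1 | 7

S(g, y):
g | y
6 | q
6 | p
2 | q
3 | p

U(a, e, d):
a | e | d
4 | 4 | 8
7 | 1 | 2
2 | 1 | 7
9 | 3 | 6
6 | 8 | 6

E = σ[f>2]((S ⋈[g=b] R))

σ filters on f, owned by the right side.
E' = (S ⋈[g=b] σ[f>2](R))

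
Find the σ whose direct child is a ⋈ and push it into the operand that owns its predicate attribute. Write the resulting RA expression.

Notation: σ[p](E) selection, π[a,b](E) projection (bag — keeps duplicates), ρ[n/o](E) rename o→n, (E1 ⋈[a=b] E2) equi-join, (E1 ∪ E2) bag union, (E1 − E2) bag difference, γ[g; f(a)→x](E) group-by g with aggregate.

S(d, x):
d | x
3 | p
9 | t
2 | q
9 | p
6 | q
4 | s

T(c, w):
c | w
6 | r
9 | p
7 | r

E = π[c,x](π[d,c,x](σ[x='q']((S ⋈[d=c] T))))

σ filters on x, owned by the left side.
E' = π[c,x](π[d,c,x]((σ[x='q'](S) ⋈[d=c] T)))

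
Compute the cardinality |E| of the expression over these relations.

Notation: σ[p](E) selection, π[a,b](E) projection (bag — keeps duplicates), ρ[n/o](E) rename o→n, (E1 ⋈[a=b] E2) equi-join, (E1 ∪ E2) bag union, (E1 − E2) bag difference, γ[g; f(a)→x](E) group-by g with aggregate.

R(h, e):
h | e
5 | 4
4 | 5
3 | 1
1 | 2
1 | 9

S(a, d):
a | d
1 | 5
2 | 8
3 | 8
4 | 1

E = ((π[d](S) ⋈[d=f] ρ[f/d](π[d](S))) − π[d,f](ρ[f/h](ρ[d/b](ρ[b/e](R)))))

Subexpression sizes:
  S → 4
  π[d](S) → 4
  S → 4
  π[d](S) → 4
  ρ[f/d](π[d](S)) → 4
  (π[d](S) ⋈[d=f] ρ[f/d](π[d](S))) → 6
  R → 5
  ρ[b/e](R) → 5
  ρ[d/b](ρ[b/e](R)) → 5
  ρ[f/h](ρ[d/b](ρ[b/e](R))) → 5
  π[d,f](ρ[f/h](ρ[d/b](ρ[b/e](R)))) → 5
  ((π[d](S) ⋈[d=f] ρ[f/d](π[d](S))) − π[d,f](ρ[f/h](ρ[d/b](ρ[b/e](R))))) → 6

|E| = 6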